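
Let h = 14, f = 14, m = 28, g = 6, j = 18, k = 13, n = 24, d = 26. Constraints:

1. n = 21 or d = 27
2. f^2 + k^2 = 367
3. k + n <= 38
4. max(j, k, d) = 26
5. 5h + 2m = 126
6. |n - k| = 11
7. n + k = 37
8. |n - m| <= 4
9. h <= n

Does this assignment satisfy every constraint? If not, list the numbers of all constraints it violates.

Violated: 1 and 2.

1. n = 24 ≠ 21 and d = 26 ≠ 27; both disjuncts false — violated.
2. f^2 + k^2 = 14^2 + 13^2 = 196 + 169 = 365, not 367 — violated.
3. k + n = 13 + 24 = 37; 37 ≤ 38 — OK.
4. max(18, 13, 26) = 26 — OK.
5. 5h + 2m = 5(14) + 2(28) = 126 — OK.
6. |24 - 13| = 11 — OK.
7. n + k = 24 + 13 = 37 — OK.
8. |24 - 28| = 4; 4 ≤ 4 — OK.
9. h = 14, n = 24; 14 ≤ 24 — OK.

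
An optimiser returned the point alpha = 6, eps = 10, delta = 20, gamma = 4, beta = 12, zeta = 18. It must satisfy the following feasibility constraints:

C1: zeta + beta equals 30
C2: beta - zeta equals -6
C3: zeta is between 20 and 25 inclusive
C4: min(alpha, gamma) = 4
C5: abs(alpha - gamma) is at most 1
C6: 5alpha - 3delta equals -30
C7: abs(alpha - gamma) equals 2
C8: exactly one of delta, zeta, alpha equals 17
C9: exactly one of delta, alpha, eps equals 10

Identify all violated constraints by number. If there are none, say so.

The assignment fails constraints 3, 5, and 8.

C1: zeta + beta = 18 + 12 = 30 — satisfied.
C2: beta - zeta = 12 - 18 = -6 — satisfied.
C3: zeta = 18 is outside [20, 25] — violated.
C4: min(6, 4) = 4 — satisfied.
C5: abs(6 - 4) = 2; 2 > 1, exceeds bound 1 — violated.
C6: 5alpha - 3delta = 5(6) - 3(20) = -30 — satisfied.
C7: abs(6 - 4) = 2 — satisfied.
C8: delta=20, zeta=18, alpha=6; 0 of them equal 17, not exactly one — violated.
C9: delta=20, alpha=6, eps=10; 1 of them equals 10 — satisfied.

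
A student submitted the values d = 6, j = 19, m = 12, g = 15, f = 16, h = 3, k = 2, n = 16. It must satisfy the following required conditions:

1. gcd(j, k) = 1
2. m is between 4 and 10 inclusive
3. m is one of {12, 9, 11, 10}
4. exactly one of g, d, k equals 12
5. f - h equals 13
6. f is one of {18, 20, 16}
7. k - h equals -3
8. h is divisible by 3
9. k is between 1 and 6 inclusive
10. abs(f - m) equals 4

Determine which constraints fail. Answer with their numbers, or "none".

No — constraints 2, 4, 7 are not satisfied.

1. gcd(19, 2) = 1  holds
2. m = 12 is outside [4, 10]  fails
3. m = 12 is in {12, 9, 11, 10}  holds
4. g=15, d=6, k=2; 0 of them equal 12, not exactly one  fails
5. f - h = 16 - 3 = 13  holds
6. f = 16 is in {18, 20, 16}  holds
7. k - h = 2 - 3 = -1, not -3  fails
8. 3 / 3 = 1, so 3 divides 3  holds
9. k = 2 lies in [1, 6]  holds
10. abs(16 - 12) = 4  holds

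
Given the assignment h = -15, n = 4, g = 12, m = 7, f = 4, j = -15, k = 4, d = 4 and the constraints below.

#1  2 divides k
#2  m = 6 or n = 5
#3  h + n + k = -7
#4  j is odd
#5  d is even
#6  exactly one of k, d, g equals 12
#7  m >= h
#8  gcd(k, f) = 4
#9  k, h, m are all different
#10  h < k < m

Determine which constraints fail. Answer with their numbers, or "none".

#1 4 / 2 = 2, so 2 divides 4 — holds.
#2 m = 7 ≠ 6 and n = 4 ≠ 5; both disjuncts false — does not hold.
#3 h + n + k = -15 + 4 + 4 = -7 — holds.
#4 j = -15 is odd — holds.
#5 d = 4 is even — holds.
#6 k=4, d=4, g=12; 1 of them equals 12 — holds.
#7 m = 7, h = -15; 7 ≥ -15 — holds.
#8 gcd(4, 4) = 4 — holds.
#9 values 4, -15, 7 are pairwise distinct — holds.
#10 values -15 < 4 < 7 — holds.

No — constraint 2 is not satisfied.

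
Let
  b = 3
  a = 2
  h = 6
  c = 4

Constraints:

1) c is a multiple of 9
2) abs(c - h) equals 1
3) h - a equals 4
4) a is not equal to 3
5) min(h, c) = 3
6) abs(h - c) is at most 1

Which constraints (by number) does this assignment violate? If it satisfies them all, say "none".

Constraints 1, 2, 5, and 6 do not hold.

1) 4 = 9*0 + 4, so 9 does not divide 4 — violated.
2) abs(4 - 6) = 2, not 1 — violated.
3) h - a = 6 - 2 = 4 — satisfied.
4) a = 2, and 2 ≠ 3 — satisfied.
5) min(6, 4) = 4, not 3 — violated.
6) abs(6 - 4) = 2; 2 > 1, exceeds bound 1 — violated.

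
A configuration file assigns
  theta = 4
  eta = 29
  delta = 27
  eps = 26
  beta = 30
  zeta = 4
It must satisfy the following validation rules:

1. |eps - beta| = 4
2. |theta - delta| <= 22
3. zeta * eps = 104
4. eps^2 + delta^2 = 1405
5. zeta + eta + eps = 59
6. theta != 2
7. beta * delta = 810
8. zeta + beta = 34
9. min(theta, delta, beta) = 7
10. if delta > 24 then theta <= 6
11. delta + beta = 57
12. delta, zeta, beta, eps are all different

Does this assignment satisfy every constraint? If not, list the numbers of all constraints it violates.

Constraints 2 and 9 do not hold.

1. |26 - 30| = 4 — OK.
2. |4 - 27| = 23; 23 > 22, exceeds bound 22 — violated.
3. zeta * eps = 4 * 26 = 104 — OK.
4. eps^2 + delta^2 = 26^2 + 27^2 = 676 + 729 = 1405 — OK.
5. zeta + eta + eps = 4 + 29 + 26 = 59 — OK.
6. theta = 4, and 4 ≠ 2 — OK.
7. beta * delta = 30 * 27 = 810 — OK.
8. zeta + beta = 4 + 30 = 34 — OK.
9. min(4, 27, 30) = 4, not 7 — violated.
10. delta = 27 > 24, so we need theta ≤ 6; theta = 4 ≤ 6 — OK.
11. delta + beta = 27 + 30 = 57 — OK.
12. values 27, 4, 30, 26 are pairwise distinct — OK.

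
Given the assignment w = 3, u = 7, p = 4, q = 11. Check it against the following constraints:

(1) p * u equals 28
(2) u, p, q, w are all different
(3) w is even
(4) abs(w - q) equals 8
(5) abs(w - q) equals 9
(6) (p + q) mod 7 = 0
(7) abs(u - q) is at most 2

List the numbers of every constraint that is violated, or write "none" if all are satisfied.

Violated: 3, 5, 6, and 7.

(1) p * u = 4 * 7 = 28 — holds.
(2) values 7, 4, 11, 3 are pairwise distinct — holds.
(3) w = 3 is odd — fails.
(4) abs(3 - 11) = 8 — holds.
(5) abs(3 - 11) = 8, not 9 — fails.
(6) p + q = 15; 15 mod 7 = 1, not 0 — fails.
(7) abs(7 - 11) = 4; 4 > 2, exceeds bound 2 — fails.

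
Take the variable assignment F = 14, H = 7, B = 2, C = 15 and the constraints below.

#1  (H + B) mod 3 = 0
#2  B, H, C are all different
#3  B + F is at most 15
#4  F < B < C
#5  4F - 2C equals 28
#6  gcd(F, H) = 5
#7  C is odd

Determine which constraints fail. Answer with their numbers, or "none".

#1 H + B = 9; 9 mod 3 = 0  ✓
#2 values 2, 7, 15 are pairwise distinct  ✓
#3 B + F = 2 + 14 = 16; 16 > 15, bound 15 not met  ✗
#4 values 14, 2, 15; F = 14 is not < B = 2  ✗
#5 4F - 2C = 4(14) - 2(15) = 26, not 28  ✗
#6 gcd(14, 7) = 7, not 5  ✗
#7 C = 15 is odd  ✓

Constraints 3, 4, 5, and 6 do not hold.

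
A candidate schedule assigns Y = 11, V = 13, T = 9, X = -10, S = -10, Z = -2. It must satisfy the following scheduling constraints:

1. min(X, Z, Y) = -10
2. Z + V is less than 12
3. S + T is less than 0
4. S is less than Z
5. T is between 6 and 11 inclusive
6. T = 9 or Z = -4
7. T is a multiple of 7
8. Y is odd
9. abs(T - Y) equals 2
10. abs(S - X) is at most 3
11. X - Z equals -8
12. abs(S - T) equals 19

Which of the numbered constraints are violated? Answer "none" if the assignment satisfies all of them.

No — constraint 7 is not satisfied.

1. min(-10, -2, 11) = -10 — holds.
2. Z + V = -2 + 13 = 11; 11 < 12 — holds.
3. S + T = -10 + 9 = -1; -1 < 0 — holds.
4. S = -10, Z = -2; -10 < -2 — holds.
5. T = 9 lies in [6, 11] — holds.
6. T = 9 = 9 (first disjunct) — holds.
7. 9 = 7*1 + 2, so 7 does not divide 9 — does not hold.
8. Y = 11 is odd — holds.
9. abs(9 - 11) = 2 — holds.
10. abs(-10 - (-10)) = 0; 0 ≤ 3 — holds.
11. X - Z = -10 - (-2) = -8 — holds.
12. abs(-10 - 9) = 19 — holds.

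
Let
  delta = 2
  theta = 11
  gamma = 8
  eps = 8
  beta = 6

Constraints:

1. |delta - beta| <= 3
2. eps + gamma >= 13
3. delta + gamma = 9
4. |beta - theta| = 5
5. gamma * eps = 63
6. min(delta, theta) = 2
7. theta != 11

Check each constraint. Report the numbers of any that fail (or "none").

1. |2 - 6| = 4; 4 > 3, exceeds bound 3 — does not hold.
2. eps + gamma = 8 + 8 = 16; 16 ≥ 13 — holds.
3. delta + gamma = 2 + 8 = 10, not 9 — does not hold.
4. |6 - 11| = 5 — holds.
5. gamma * eps = 8 * 8 = 64, not 63 — does not hold.
6. min(2, 11) = 2 — holds.
7. theta = 11, but 11 is required to differ — does not hold.

Constraints 1, 3, 5, 7 do not hold.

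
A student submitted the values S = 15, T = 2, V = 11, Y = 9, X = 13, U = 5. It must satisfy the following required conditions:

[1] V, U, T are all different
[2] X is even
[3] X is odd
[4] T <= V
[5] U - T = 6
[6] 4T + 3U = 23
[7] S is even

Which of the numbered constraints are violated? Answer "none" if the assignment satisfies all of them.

[1] values 11, 5, 2 are pairwise distinct  yes
[2] X = 13 is odd  no
[3] X = 13 is odd  yes
[4] T = 2, V = 11; 2 ≤ 11  yes
[5] U - T = 5 - 2 = 3, not 6  no
[6] 4T + 3U = 4(2) + 3(5) = 23  yes
[7] S = 15 is odd  no

The assignment fails constraints 2, 5, and 7.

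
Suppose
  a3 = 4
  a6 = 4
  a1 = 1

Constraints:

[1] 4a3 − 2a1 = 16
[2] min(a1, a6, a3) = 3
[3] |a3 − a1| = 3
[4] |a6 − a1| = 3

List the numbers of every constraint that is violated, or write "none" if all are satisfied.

No — constraints 1 and 2 are not satisfied.

[1] 4a3 − 2a1 = 4(4) − 2(1) = 14, not 16 — does not hold.
[2] min(1, 4, 4) = 1, not 3 — does not hold.
[3] |4 − 1| = 3 — holds.
[4] |4 − 1| = 3 — holds.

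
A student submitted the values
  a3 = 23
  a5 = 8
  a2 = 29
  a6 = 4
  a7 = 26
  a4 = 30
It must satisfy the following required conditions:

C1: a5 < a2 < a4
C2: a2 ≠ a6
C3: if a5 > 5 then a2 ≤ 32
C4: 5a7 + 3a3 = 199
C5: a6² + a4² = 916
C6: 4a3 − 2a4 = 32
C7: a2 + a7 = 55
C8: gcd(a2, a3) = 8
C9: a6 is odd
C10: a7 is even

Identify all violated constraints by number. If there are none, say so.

C1: values 8 < 29 < 30  yes
C2: a2 = 29, a6 = 4; distinct  yes
C3: a5 = 8 > 5, so we need a2 ≤ 32; a2 = 29 ≤ 32  yes
C4: 5a7 + 3a3 = 5(26) + 3(23) = 199  yes
C5: a6² + a4² = 4² + 30² = 16 + 900 = 916  yes
C6: 4a3 − 2a4 = 4(23) − 2(30) = 32  yes
C7: a2 + a7 = 29 + 26 = 55  yes
C8: gcd(29, 23) = 1, not 8  no
C9: a6 = 4 is even  no
C10: a7 = 26 is even  yes

Constraints 8 and 9 do not hold.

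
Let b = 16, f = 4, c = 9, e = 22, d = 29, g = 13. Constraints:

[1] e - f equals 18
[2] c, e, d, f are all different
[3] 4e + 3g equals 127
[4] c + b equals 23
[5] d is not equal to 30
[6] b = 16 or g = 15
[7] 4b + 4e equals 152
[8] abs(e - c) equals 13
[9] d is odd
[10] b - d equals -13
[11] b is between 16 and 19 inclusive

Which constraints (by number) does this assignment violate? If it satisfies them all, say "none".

[1] e - f = 22 - 4 = 18 — satisfied.
[2] values 9, 22, 29, 4 are pairwise distinct — satisfied.
[3] 4e + 3g = 4(22) + 3(13) = 127 — satisfied.
[4] c + b = 9 + 16 = 25, not 23 — violated.
[5] d = 29, and 29 ≠ 30 — satisfied.
[6] b = 16 = 16 (first disjunct) — satisfied.
[7] 4b + 4e = 4(16) + 4(22) = 152 — satisfied.
[8] abs(22 - 9) = 13 — satisfied.
[9] d = 29 is odd — satisfied.
[10] b - d = 16 - 29 = -13 — satisfied.
[11] b = 16 lies in [16, 19] — satisfied.

Constraint 4 does not hold.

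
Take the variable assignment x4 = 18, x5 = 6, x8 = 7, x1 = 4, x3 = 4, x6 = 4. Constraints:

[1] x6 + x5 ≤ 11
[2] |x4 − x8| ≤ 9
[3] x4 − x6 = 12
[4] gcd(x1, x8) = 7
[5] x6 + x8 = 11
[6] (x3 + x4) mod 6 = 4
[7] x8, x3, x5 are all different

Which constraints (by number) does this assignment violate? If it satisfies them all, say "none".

[1] x6 + x5 = 4 + 6 = 10; 10 ≤ 11  OK
[2] |18 − 7| = 11; 11 > 9, exceeds bound 9  FAIL
[3] x4 − x6 = 18 − 4 = 14, not 12  FAIL
[4] gcd(4, 7) = 1, not 7  FAIL
[5] x6 + x8 = 4 + 7 = 11  OK
[6] x3 + x4 = 22; 22 mod 6 = 4  OK
[7] values 7, 4, 6 are pairwise distinct  OK

Violated: 2, 3, and 4.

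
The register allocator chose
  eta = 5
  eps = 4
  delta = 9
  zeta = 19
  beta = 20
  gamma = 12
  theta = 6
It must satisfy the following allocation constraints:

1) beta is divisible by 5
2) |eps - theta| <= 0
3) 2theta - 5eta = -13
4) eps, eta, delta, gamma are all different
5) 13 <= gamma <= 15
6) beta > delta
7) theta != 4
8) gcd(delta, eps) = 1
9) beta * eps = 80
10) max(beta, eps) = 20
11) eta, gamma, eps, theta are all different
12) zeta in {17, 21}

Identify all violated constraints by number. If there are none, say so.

The assignment fails constraints 2, 5, 12.

1) 20 / 5 = 4, so 5 divides 20 — OK.
2) |4 - 6| = 2; 2 > 0, exceeds bound 0 — violated.
3) 2theta - 5eta = 2(6) - 5(5) = -13 — OK.
4) values 4, 5, 9, 12 are pairwise distinct — OK.
5) gamma = 12 is outside [13, 15] — violated.
6) beta = 20, delta = 9; 20 > 9 — OK.
7) theta = 6, and 6 ≠ 4 — OK.
8) gcd(9, 4) = 1 — OK.
9) beta * eps = 20 * 4 = 80 — OK.
10) max(20, 4) = 20 — OK.
11) values 5, 12, 4, 6 are pairwise distinct — OK.
12) zeta = 19 is not in {17, 21} — violated.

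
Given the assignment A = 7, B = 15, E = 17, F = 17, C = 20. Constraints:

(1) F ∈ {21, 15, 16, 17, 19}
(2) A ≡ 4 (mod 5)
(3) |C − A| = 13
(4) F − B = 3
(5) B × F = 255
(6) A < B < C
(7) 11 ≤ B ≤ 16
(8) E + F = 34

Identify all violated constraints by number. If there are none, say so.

(1) F = 17 is in {21, 15, 16, 17, 19} — holds.
(2) 7 mod 5 = 2, not 4 — does not hold.
(3) |20 − 7| = 13 — holds.
(4) F − B = 17 − 15 = 2, not 3 — does not hold.
(5) B × F = 15 × 17 = 255 — holds.
(6) values 7 < 15 < 20 — holds.
(7) B = 15 lies in [11, 16] — holds.
(8) E + F = 17 + 17 = 34 — holds.

Violated: 2 and 4.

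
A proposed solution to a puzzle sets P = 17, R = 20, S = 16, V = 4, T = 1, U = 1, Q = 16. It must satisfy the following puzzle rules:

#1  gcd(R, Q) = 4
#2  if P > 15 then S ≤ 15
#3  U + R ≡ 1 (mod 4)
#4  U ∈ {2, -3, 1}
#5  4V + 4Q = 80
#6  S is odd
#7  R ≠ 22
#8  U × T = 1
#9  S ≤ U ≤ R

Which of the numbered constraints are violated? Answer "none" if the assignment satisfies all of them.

Violated: 2, 6, and 9.

#1 gcd(20, 16) = 4 — holds.
#2 P = 17 > 15, so we need S ≤ 15; but S = 16 > 15 — fails.
#3 U + R = 21; 21 mod 4 = 1 — holds.
#4 U = 1 is in {2, -3, 1} — holds.
#5 4V + 4Q = 4(4) + 4(16) = 80 — holds.
#6 S = 16 is even — fails.
#7 R = 20, and 20 ≠ 22 — holds.
#8 U × T = 1 × 1 = 1 — holds.
#9 values 16, 1, 20; S = 16 is not ≤ U = 1 — fails.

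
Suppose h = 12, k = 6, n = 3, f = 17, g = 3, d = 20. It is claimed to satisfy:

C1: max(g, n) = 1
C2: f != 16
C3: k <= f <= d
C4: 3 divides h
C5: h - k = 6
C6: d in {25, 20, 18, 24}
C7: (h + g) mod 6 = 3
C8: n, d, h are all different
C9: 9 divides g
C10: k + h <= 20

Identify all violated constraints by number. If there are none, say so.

C1: max(3, 3) = 3, not 1 — does not hold.
C2: f = 17, and 17 ≠ 16 — holds.
C3: values 6 <= 17 <= 20 — holds.
C4: 12 / 3 = 4, so 3 divides 12 — holds.
C5: h - k = 12 - 6 = 6 — holds.
C6: d = 20 is in {25, 20, 18, 24} — holds.
C7: h + g = 15; 15 mod 6 = 3 — holds.
C8: values 3, 20, 12 are pairwise distinct — holds.
C9: 3 = 9*0 + 3, so 9 does not divide 3 — does not hold.
C10: k + h = 6 + 12 = 18; 18 ≤ 20 — holds.

No — constraints 1 and 9 are not satisfied.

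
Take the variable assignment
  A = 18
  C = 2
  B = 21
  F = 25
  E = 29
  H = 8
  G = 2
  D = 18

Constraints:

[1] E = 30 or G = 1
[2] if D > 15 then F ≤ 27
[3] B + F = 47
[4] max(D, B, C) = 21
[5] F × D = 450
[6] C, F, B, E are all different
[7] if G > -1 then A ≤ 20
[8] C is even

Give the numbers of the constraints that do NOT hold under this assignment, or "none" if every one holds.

[1] E = 29 ≠ 30 and G = 2 ≠ 1; both disjuncts false — does not hold.
[2] D = 18 > 15, so we need F ≤ 27; F = 25 ≤ 27 — holds.
[3] B + F = 21 + 25 = 46, not 47 — does not hold.
[4] max(18, 21, 2) = 21 — holds.
[5] F × D = 25 × 18 = 450 — holds.
[6] values 2, 25, 21, 29 are pairwise distinct — holds.
[7] G = 2 > -1, so we need A ≤ 20; A = 18 ≤ 20 — holds.
[8] C = 2 is even — holds.

Violated: 1, 3.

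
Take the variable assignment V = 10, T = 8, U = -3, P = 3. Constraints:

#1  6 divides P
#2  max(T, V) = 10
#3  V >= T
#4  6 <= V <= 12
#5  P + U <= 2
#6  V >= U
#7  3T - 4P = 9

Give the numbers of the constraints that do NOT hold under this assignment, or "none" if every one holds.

#1 3 = 6*0 + 3, so 6 does not divide 3  fails
#2 max(8, 10) = 10  holds
#3 V = 10, T = 8; 10 ≥ 8  holds
#4 V = 10 lies in [6, 12]  holds
#5 P + U = 3 + (-3) = 0; 0 ≤ 2  holds
#6 V = 10, U = -3; 10 ≥ -3  holds
#7 3T - 4P = 3(8) - 4(3) = 12, not 9  fails

Violated: 1, 7.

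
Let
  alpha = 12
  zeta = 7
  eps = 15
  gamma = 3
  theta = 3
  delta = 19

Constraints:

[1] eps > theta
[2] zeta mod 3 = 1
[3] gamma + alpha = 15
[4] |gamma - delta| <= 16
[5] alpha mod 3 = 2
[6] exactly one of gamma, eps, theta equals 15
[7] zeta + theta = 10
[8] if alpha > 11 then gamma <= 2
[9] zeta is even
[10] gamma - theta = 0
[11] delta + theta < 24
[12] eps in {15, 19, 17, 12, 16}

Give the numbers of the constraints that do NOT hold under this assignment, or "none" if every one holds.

[1] eps = 15, theta = 3; 15 > 3  OK
[2] 7 mod 3 = 1  OK
[3] gamma + alpha = 3 + 12 = 15  OK
[4] |3 - 19| = 16; 16 ≤ 16  OK
[5] 12 mod 3 = 0, not 2  FAIL
[6] gamma=3, eps=15, theta=3; 1 of them equals 15  OK
[7] zeta + theta = 7 + 3 = 10  OK
[8] alpha = 12 > 11, so we need gamma ≤ 2; but gamma = 3 > 2  FAIL
[9] zeta = 7 is odd  FAIL
[10] gamma - theta = 3 - 3 = 0  OK
[11] delta + theta = 19 + 3 = 22; 22 < 24  OK
[12] eps = 15 is in {15, 19, 17, 12, 16}  OK

Constraints 5, 8, 9 do not hold.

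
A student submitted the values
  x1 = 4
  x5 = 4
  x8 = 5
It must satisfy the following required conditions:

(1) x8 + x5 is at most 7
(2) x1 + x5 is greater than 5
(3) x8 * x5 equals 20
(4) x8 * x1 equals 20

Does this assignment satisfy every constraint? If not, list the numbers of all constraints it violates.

(1) x8 + x5 = 5 + 4 = 9; 9 > 7, bound 7 not met — violated.
(2) x1 + x5 = 4 + 4 = 8; 8 > 5 — OK.
(3) x8 * x5 = 5 * 4 = 20 — OK.
(4) x8 * x1 = 5 * 4 = 20 — OK.

Violated: 1.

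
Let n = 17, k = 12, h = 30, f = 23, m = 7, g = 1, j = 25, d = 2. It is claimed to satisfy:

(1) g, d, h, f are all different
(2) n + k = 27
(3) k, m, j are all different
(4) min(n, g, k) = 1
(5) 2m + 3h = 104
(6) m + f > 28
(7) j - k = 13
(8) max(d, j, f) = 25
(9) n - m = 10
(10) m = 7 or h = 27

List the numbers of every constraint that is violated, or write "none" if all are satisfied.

(1) values 1, 2, 30, 23 are pairwise distinct  ✓
(2) n + k = 17 + 12 = 29, not 27  ✗
(3) values 12, 7, 25 are pairwise distinct  ✓
(4) min(17, 1, 12) = 1  ✓
(5) 2m + 3h = 2(7) + 3(30) = 104  ✓
(6) m + f = 7 + 23 = 30; 30 > 28  ✓
(7) j - k = 25 - 12 = 13  ✓
(8) max(2, 25, 23) = 25  ✓
(9) n - m = 17 - 7 = 10  ✓
(10) m = 7 = 7 (first disjunct)  ✓

Constraint 2 is violated.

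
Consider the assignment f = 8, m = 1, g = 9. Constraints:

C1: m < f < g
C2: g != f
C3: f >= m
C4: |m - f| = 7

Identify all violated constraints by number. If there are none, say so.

The assignment satisfies every constraint.

C1: values 1 < 8 < 9 — holds.
C2: g = 9, f = 8; distinct — holds.
C3: f = 8, m = 1; 8 ≥ 1 — holds.
C4: |1 - 8| = 7 — holds.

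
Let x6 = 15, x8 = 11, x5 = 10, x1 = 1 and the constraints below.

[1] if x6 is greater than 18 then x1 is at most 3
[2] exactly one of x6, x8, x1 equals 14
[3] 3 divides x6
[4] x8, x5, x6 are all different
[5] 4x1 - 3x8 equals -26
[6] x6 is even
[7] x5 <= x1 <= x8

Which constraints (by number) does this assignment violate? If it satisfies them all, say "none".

[1] x6 = 15, not > 18; antecedent false, conditional vacuously true  ✓
[2] x6=15, x8=11, x1=1; 0 of them equal 14, not exactly one  ✗
[3] 15 / 3 = 5, so 3 divides 15  ✓
[4] values 11, 10, 15 are pairwise distinct  ✓
[5] 4x1 - 3x8 = 4(1) - 3(11) = -29, not -26  ✗
[6] x6 = 15 is odd  ✗
[7] values 10, 1, 11; x5 = 10 is not <= x1 = 1  ✗

Constraints 2, 5, 6, and 7 do not hold.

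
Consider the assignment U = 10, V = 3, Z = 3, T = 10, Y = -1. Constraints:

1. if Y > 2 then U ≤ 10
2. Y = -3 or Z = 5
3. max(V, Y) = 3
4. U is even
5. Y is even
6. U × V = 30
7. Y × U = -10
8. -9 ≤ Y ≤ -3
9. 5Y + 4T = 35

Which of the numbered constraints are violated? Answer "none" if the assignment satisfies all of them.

1. Y = -1, not > 2; antecedent false, conditional vacuously true  ✔
2. Y = -1 ≠ -3 and Z = 3 ≠ 5; both disjuncts false  ✘
3. max(3, -1) = 3  ✔
4. U = 10 is even  ✔
5. Y = -1 is odd  ✘
6. U × V = 10 × 3 = 30  ✔
7. Y × U = -1 × 10 = -10  ✔
8. Y = -1 is outside [-9, -3]  ✘
9. 5Y + 4T = 5(-1) + 4(10) = 35  ✔

No — constraints 2, 5, and 8 are not satisfied.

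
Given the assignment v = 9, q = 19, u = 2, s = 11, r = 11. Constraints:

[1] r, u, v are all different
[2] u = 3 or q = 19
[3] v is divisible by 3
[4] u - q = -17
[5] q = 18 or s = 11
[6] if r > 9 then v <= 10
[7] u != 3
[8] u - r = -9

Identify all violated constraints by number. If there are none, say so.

No violations.

[1] values 11, 2, 9 are pairwise distinct — holds.
[2] u = 2 ≠ 3, but q = 19 = 19 (second disjunct) — holds.
[3] 9 / 3 = 3, so 3 divides 9 — holds.
[4] u - q = 2 - 19 = -17 — holds.
[5] q = 19 ≠ 18, but s = 11 = 11 (second disjunct) — holds.
[6] r = 11 > 9, so we need v ≤ 10; v = 9 ≤ 10 — holds.
[7] u = 2, and 2 ≠ 3 — holds.
[8] u - r = 2 - 11 = -9 — holds.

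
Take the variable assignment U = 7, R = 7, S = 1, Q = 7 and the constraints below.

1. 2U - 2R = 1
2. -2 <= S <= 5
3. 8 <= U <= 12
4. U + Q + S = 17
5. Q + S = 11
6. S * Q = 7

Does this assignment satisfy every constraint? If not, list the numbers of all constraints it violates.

Constraints 1, 3, 4, and 5 do not hold.

1. 2U - 2R = 2(7) - 2(7) = 0, not 1 — fails.
2. S = 1 lies in [-2, 5] — holds.
3. U = 7 is outside [8, 12] — fails.
4. U + Q + S = 7 + 7 + 1 = 15, not 17 — fails.
5. Q + S = 7 + 1 = 8, not 11 — fails.
6. S * Q = 1 * 7 = 7 — holds.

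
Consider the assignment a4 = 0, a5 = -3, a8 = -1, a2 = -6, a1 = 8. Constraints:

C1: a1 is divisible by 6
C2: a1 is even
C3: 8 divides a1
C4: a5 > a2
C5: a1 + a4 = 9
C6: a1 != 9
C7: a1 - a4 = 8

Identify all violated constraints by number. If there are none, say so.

Violated: 1 and 5.

C1: 8 = 6*1 + 2, so 6 does not divide 8  fails
C2: a1 = 8 is even  holds
C3: 8 / 8 = 1, so 8 divides 8  holds
C4: a5 = -3, a2 = -6; -3 > -6  holds
C5: a1 + a4 = 8 + 0 = 8, not 9  fails
C6: a1 = 8, and 8 ≠ 9  holds
C7: a1 - a4 = 8 - 0 = 8  holds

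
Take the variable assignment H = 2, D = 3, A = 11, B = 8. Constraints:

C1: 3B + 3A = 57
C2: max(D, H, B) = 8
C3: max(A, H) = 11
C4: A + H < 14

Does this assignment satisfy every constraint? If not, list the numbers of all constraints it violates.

None — every constraint holds.

C1: 3B + 3A = 3(8) + 3(11) = 57 — OK.
C2: max(3, 2, 8) = 8 — OK.
C3: max(11, 2) = 11 — OK.
C4: A + H = 11 + 2 = 13; 13 < 14 — OK.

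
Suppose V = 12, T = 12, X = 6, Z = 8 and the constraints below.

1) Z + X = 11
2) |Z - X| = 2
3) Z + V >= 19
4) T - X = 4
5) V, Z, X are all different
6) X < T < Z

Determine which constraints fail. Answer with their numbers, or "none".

The assignment fails constraints 1, 4, and 6.

1) Z + X = 8 + 6 = 14, not 11  ✗
2) |8 - 6| = 2  ✓
3) Z + V = 8 + 12 = 20; 20 ≥ 19  ✓
4) T - X = 12 - 6 = 6, not 4  ✗
5) values 12, 8, 6 are pairwise distinct  ✓
6) values 6, 12, 8; T = 12 is not < Z = 8  ✗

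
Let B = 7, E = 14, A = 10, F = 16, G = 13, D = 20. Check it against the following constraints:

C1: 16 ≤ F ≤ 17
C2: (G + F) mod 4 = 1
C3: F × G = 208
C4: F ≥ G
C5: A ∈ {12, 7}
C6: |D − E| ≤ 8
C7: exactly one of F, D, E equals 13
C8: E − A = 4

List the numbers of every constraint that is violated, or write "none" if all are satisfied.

Constraints 5, 7 are violated.

C1: F = 16 lies in [16, 17]  ✓
C2: G + F = 29; 29 mod 4 = 1  ✓
C3: F × G = 16 × 13 = 208  ✓
C4: F = 16, G = 13; 16 ≥ 13  ✓
C5: A = 10 is not in {12, 7}  ✗
C6: |20 − 14| = 6; 6 ≤ 8  ✓
C7: F=16, D=20, E=14; 0 of them equal 13, not exactly one  ✗
C8: E − A = 14 − 10 = 4  ✓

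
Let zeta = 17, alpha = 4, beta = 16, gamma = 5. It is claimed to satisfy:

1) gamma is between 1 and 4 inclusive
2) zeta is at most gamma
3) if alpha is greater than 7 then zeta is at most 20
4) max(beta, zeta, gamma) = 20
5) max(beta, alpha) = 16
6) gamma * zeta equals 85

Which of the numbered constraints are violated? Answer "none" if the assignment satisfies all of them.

1) gamma = 5 is outside [1, 4] — fails.
2) zeta = 17, gamma = 5; 17 > 5 (want ≤) — fails.
3) alpha = 4, not > 7; antecedent false, conditional vacuously true — holds.
4) max(16, 17, 5) = 17, not 20 — fails.
5) max(16, 4) = 16 — holds.
6) gamma * zeta = 5 * 17 = 85 — holds.

The assignment fails constraints 1, 2, 4.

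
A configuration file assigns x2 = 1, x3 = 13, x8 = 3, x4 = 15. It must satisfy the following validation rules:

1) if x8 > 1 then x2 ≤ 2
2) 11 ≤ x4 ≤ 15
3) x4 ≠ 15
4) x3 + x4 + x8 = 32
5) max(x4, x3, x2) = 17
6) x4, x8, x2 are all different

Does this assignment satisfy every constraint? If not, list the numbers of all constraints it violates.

No — constraints 3, 4, 5 are not satisfied.

1) x8 = 3 > 1, so we need x2 ≤ 2; x2 = 1 ≤ 2 — satisfied.
2) x4 = 15 lies in [11, 15] — satisfied.
3) x4 = 15, but 15 is required to differ — violated.
4) x3 + x4 + x8 = 13 + 15 + 3 = 31, not 32 — violated.
5) max(15, 13, 1) = 15, not 17 — violated.
6) values 15, 3, 1 are pairwise distinct — satisfied.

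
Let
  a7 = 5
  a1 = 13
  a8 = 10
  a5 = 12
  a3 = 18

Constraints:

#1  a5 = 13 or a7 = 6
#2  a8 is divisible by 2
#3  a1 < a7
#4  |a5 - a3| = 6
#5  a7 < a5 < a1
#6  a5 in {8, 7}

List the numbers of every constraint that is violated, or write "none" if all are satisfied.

The assignment fails constraints 1, 3, 6.

#1 a5 = 12 ≠ 13 and a7 = 5 ≠ 6; both disjuncts false  no
#2 10 / 2 = 5, so 2 divides 10  yes
#3 a1 = 13, a7 = 5; 13 ≥ 5 (want <)  no
#4 |12 - 18| = 6  yes
#5 values 5 < 12 < 13  yes
#6 a5 = 12 is not in {8, 7}  no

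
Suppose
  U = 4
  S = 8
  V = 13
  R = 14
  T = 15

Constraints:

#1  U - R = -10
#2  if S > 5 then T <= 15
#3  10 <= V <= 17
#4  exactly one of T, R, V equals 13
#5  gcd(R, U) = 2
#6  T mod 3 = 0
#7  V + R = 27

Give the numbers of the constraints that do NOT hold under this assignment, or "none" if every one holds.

No violations.

#1 U - R = 4 - 14 = -10  yes
#2 S = 8 > 5, so we need T ≤ 15; T = 15 ≤ 15  yes
#3 V = 13 lies in [10, 17]  yes
#4 T=15, R=14, V=13; 1 of them equals 13  yes
#5 gcd(14, 4) = 2  yes
#6 15 mod 3 = 0  yes
#7 V + R = 13 + 14 = 27  yes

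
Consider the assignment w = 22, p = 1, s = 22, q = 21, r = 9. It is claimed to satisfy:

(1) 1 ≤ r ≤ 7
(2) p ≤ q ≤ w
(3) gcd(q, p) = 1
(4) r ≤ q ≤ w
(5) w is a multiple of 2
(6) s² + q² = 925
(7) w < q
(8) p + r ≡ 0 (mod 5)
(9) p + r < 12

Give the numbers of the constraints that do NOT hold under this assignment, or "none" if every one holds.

Constraints 1 and 7 do not hold.

(1) r = 9 is outside [1, 7]  fails
(2) values 1 ≤ 21 ≤ 22  holds
(3) gcd(21, 1) = 1  holds
(4) values 9 ≤ 21 ≤ 22  holds
(5) 22 / 2 = 11, so 2 divides 22  holds
(6) s² + q² = 22² + 21² = 484 + 441 = 925  holds
(7) w = 22, q = 21; 22 ≥ 21 (want <)  fails
(8) p + r = 10; 10 mod 5 = 0  holds
(9) p + r = 1 + 9 = 10; 10 < 12  holds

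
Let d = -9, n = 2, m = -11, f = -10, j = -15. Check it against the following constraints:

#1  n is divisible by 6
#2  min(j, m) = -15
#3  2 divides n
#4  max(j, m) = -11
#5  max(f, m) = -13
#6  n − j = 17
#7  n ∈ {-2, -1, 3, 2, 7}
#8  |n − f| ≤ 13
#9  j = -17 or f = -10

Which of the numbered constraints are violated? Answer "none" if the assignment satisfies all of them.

#1 2 = 6×0 + 2, so 6 does not divide 2  no
#2 min(-15, -11) = -15  yes
#3 2 / 2 = 1, so 2 divides 2  yes
#4 max(-15, -11) = -11  yes
#5 max(-10, -11) = -10, not -13  no
#6 n − j = 2 − (-15) = 17  yes
#7 n = 2 is in {-2, -1, 3, 2, 7}  yes
#8 |2 − (-10)| = 12; 12 ≤ 13  yes
#9 j = -15 ≠ -17, but f = -10 = -10 (second disjunct)  yes

Constraints 1 and 5 do not hold.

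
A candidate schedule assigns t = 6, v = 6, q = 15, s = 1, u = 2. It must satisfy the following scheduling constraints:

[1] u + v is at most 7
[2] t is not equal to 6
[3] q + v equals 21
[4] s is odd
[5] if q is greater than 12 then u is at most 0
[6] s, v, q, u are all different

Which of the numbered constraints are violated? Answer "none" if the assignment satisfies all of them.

Constraints 1, 2, and 5 are violated.

[1] u + v = 2 + 6 = 8; 8 > 7, bound 7 not met — violated.
[2] t = 6, but 6 is required to differ — violated.
[3] q + v = 15 + 6 = 21 — OK.
[4] s = 1 is odd — OK.
[5] q = 15 > 12, so we need u ≤ 0; but u = 2 > 0 — violated.
[6] values 1, 6, 15, 2 are pairwise distinct — OK.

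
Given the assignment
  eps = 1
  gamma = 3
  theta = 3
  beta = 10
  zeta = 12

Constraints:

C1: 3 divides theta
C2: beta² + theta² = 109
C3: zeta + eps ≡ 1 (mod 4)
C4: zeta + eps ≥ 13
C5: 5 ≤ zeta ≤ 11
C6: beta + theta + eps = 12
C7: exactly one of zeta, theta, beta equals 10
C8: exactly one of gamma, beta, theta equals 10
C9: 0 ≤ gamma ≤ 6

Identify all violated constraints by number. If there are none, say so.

C1: 3 / 3 = 1, so 3 divides 3 — satisfied.
C2: beta² + theta² = 10² + 3² = 100 + 9 = 109 — satisfied.
C3: zeta + eps = 13; 13 mod 4 = 1 — satisfied.
C4: zeta + eps = 12 + 1 = 13; 13 ≥ 13 — satisfied.
C5: zeta = 12 is outside [5, 11] — violated.
C6: beta + theta + eps = 10 + 3 + 1 = 14, not 12 — violated.
C7: zeta=12, theta=3, beta=10; 1 of them equals 10 — satisfied.
C8: gamma=3, beta=10, theta=3; 1 of them equals 10 — satisfied.
C9: gamma = 3 lies in [0, 6] — satisfied.

Constraints 5 and 6 are violated.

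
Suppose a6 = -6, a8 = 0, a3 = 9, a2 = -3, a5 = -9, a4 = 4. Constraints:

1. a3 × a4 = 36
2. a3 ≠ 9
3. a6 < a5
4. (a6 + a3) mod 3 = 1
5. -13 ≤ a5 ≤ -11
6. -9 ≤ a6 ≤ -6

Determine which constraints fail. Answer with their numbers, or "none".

No — constraints 2, 3, 4, and 5 are not satisfied.

1. a3 × a4 = 9 × 4 = 36  true
2. a3 = 9, but 9 is required to differ  false
3. a6 = -6, a5 = -9; -6 ≥ -9 (want <)  false
4. a6 + a3 = 3; 3 mod 3 = 0, not 1  false
5. a5 = -9 is outside [-13, -11]  false
6. a6 = -6 lies in [-9, -6]  true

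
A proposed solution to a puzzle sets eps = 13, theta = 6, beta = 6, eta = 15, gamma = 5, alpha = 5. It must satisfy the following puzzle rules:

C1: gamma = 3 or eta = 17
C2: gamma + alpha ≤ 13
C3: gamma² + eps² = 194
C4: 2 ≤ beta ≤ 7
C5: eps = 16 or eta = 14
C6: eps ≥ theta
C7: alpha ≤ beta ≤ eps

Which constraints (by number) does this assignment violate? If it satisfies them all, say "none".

C1: gamma = 5 ≠ 3 and eta = 15 ≠ 17; both disjuncts false  false
C2: gamma + alpha = 5 + 5 = 10; 10 ≤ 13  true
C3: gamma² + eps² = 5² + 13² = 25 + 169 = 194  true
C4: beta = 6 lies in [2, 7]  true
C5: eps = 13 ≠ 16 and eta = 15 ≠ 14; both disjuncts false  false
C6: eps = 13, theta = 6; 13 ≥ 6  true
C7: values 5 ≤ 6 ≤ 13  true

Violated: 1 and 5.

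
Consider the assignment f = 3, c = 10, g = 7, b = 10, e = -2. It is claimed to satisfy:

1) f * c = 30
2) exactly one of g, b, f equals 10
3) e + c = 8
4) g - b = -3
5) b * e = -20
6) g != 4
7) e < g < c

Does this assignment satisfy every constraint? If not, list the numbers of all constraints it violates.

1) f * c = 3 * 10 = 30 — holds.
2) g=7, b=10, f=3; 1 of them equals 10 — holds.
3) e + c = -2 + 10 = 8 — holds.
4) g - b = 7 - 10 = -3 — holds.
5) b * e = 10 * (-2) = -20 — holds.
6) g = 7, and 7 ≠ 4 — holds.
7) values -2 < 7 < 10 — holds.

The assignment satisfies every constraint.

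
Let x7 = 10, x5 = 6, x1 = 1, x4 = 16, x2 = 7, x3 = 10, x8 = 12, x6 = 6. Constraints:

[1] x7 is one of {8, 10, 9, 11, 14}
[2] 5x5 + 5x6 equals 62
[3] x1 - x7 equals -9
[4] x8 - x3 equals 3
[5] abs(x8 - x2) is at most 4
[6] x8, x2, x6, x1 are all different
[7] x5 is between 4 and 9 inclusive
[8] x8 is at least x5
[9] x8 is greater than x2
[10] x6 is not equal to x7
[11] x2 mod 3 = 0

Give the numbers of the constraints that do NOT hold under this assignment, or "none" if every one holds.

Violated: 2, 4, 5, and 11.

[1] x7 = 10 is in {8, 10, 9, 11, 14} — holds.
[2] 5x5 + 5x6 = 5(6) + 5(6) = 60, not 62 — does not hold.
[3] x1 - x7 = 1 - 10 = -9 — holds.
[4] x8 - x3 = 12 - 10 = 2, not 3 — does not hold.
[5] abs(12 - 7) = 5; 5 > 4, exceeds bound 4 — does not hold.
[6] values 12, 7, 6, 1 are pairwise distinct — holds.
[7] x5 = 6 lies in [4, 9] — holds.
[8] x8 = 12, x5 = 6; 12 ≥ 6 — holds.
[9] x8 = 12, x2 = 7; 12 > 7 — holds.
[10] x6 = 6, x7 = 10; distinct — holds.
[11] 7 mod 3 = 1, not 0 — does not hold.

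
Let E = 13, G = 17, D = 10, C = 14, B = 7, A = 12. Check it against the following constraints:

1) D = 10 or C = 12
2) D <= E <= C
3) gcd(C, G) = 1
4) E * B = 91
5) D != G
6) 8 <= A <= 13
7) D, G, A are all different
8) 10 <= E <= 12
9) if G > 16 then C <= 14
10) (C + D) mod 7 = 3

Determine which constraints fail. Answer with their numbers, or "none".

Constraint 8 does not hold.

1) D = 10 = 10 (first disjunct)  OK
2) values 10 <= 13 <= 14  OK
3) gcd(14, 17) = 1  OK
4) E * B = 13 * 7 = 91  OK
5) D = 10, G = 17; distinct  OK
6) A = 12 lies in [8, 13]  OK
7) values 10, 17, 12 are pairwise distinct  OK
8) E = 13 is outside [10, 12]  FAIL
9) G = 17 > 16, so we need C ≤ 14; C = 14 ≤ 14  OK
10) C + D = 24; 24 mod 7 = 3  OK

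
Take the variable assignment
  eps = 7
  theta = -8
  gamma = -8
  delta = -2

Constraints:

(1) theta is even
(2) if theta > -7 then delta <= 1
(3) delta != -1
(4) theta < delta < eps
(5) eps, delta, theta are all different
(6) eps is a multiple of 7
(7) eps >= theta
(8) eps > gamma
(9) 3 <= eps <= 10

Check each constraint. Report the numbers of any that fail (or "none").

No violations.

(1) theta = -8 is even  OK
(2) theta = -8, not > -7; antecedent false, conditional vacuously true  OK
(3) delta = -2, and -2 ≠ -1  OK
(4) values -8 < -2 < 7  OK
(5) values 7, -2, -8 are pairwise distinct  OK
(6) 7 / 7 = 1, so 7 divides 7  OK
(7) eps = 7, theta = -8; 7 ≥ -8  OK
(8) eps = 7, gamma = -8; 7 > -8  OK
(9) eps = 7 lies in [3, 10]  OK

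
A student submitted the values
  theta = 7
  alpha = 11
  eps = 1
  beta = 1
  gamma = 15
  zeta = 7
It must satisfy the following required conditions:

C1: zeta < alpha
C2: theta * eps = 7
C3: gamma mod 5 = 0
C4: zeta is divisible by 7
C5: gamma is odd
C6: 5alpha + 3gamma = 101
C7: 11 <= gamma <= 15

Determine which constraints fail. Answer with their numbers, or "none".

Constraint 6 is violated.

C1: zeta = 7, alpha = 11; 7 < 11  OK
C2: theta * eps = 7 * 1 = 7  OK
C3: 15 mod 5 = 0  OK
C4: 7 / 7 = 1, so 7 divides 7  OK
C5: gamma = 15 is odd  OK
C6: 5alpha + 3gamma = 5(11) + 3(15) = 100, not 101  FAIL
C7: gamma = 15 lies in [11, 15]  OK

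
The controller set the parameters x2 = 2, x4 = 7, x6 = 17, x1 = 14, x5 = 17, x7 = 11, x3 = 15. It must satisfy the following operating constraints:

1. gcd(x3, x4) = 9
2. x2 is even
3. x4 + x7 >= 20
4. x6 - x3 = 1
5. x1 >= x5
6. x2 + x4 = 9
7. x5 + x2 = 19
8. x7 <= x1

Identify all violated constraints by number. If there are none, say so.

1. gcd(15, 7) = 1, not 9 — violated.
2. x2 = 2 is even — satisfied.
3. x4 + x7 = 7 + 11 = 18; 18 < 20, bound 20 not met — violated.
4. x6 - x3 = 17 - 15 = 2, not 1 — violated.
5. x1 = 14, x5 = 17; 14 < 17 (want ≥) — violated.
6. x2 + x4 = 2 + 7 = 9 — satisfied.
7. x5 + x2 = 17 + 2 = 19 — satisfied.
8. x7 = 11, x1 = 14; 11 ≤ 14 — satisfied.

The assignment fails constraints 1, 3, 4, and 5.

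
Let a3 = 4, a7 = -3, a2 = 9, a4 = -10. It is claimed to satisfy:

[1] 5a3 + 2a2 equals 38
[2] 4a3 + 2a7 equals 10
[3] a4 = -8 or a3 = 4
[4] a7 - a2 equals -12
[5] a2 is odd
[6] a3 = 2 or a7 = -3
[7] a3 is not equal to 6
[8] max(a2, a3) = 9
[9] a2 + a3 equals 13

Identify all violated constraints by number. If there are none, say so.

The assignment satisfies every constraint.

[1] 5a3 + 2a2 = 5(4) + 2(9) = 38 — holds.
[2] 4a3 + 2a7 = 4(4) + 2(-3) = 10 — holds.
[3] a4 = -10 ≠ -8, but a3 = 4 = 4 (second disjunct) — holds.
[4] a7 - a2 = -3 - 9 = -12 — holds.
[5] a2 = 9 is odd — holds.
[6] a3 = 4 ≠ 2, but a7 = -3 = -3 (second disjunct) — holds.
[7] a3 = 4, and 4 ≠ 6 — holds.
[8] max(9, 4) = 9 — holds.
[9] a2 + a3 = 9 + 4 = 13 — holds.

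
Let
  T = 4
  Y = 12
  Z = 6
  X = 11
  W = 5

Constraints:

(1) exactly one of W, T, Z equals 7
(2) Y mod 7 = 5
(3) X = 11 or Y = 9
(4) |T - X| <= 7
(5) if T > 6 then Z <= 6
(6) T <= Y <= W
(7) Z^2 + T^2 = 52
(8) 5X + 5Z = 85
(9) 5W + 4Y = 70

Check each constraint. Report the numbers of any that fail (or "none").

(1) W=5, T=4, Z=6; 0 of them equal 7, not exactly one — violated.
(2) 12 mod 7 = 5 — OK.
(3) X = 11 = 11 (first disjunct) — OK.
(4) |4 - 11| = 7; 7 ≤ 7 — OK.
(5) T = 4, not > 6; antecedent false, conditional vacuously true — OK.
(6) values 4, 12, 5; Y = 12 is not <= W = 5 — violated.
(7) Z^2 + T^2 = 6^2 + 4^2 = 36 + 16 = 52 — OK.
(8) 5X + 5Z = 5(11) + 5(6) = 85 — OK.
(9) 5W + 4Y = 5(5) + 4(12) = 73, not 70 — violated.

Violated: 1, 6, and 9.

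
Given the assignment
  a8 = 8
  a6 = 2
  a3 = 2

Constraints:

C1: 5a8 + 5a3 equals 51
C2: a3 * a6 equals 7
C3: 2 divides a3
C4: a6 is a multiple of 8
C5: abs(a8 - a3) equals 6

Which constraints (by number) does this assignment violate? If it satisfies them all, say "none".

Constraints 1, 2, 4 do not hold.

C1: 5a8 + 5a3 = 5(8) + 5(2) = 50, not 51  no
C2: a3 * a6 = 2 * 2 = 4, not 7  no
C3: 2 / 2 = 1, so 2 divides 2  yes
C4: 2 = 8*0 + 2, so 8 does not divide 2  no
C5: abs(8 - 2) = 6  yes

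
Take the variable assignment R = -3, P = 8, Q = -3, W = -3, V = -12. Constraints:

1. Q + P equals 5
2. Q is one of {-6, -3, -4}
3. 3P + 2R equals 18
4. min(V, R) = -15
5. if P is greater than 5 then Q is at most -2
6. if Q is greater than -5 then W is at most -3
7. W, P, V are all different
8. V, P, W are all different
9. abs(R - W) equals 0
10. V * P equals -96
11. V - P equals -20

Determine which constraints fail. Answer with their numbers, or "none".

1. Q + P = -3 + 8 = 5  holds
2. Q = -3 is in {-6, -3, -4}  holds
3. 3P + 2R = 3(8) + 2(-3) = 18  holds
4. min(-12, -3) = -12, not -15  fails
5. P = 8 > 5, so we need Q ≤ -2; Q = -3 ≤ -2  holds
6. Q = -3 > -5, so we need W ≤ -3; W = -3 ≤ -3  holds
7. values -3, 8, -12 are pairwise distinct  holds
8. values -12, 8, -3 are pairwise distinct  holds
9. abs(-3 - (-3)) = 0  holds
10. V * P = -12 * 8 = -96  holds
11. V - P = -12 - 8 = -20  holds

Violated: 4.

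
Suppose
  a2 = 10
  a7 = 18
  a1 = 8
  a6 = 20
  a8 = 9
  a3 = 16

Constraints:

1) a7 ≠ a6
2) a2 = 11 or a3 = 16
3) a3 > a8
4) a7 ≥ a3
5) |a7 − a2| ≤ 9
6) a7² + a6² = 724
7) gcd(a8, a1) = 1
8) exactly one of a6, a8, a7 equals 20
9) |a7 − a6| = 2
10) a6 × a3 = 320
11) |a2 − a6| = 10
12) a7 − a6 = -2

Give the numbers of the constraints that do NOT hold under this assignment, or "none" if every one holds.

No violations.

1) a7 = 18, a6 = 20; distinct  true
2) a2 = 10 ≠ 11, but a3 = 16 = 16 (second disjunct)  true
3) a3 = 16, a8 = 9; 16 > 9  true
4) a7 = 18, a3 = 16; 18 ≥ 16  true
5) |18 − 10| = 8; 8 ≤ 9  true
6) a7² + a6² = 18² + 20² = 324 + 400 = 724  true
7) gcd(9, 8) = 1  true
8) a6=20, a8=9, a7=18; 1 of them equals 20  true
9) |18 − 20| = 2  true
10) a6 × a3 = 20 × 16 = 320  true
11) |10 − 20| = 10  true
12) a7 − a6 = 18 − 20 = -2  true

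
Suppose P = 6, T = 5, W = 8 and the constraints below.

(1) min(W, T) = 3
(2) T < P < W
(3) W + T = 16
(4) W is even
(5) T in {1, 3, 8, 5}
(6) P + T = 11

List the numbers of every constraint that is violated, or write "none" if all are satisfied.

No — constraints 1 and 3 are not satisfied.

(1) min(8, 5) = 5, not 3  no
(2) values 5 < 6 < 8  yes
(3) W + T = 8 + 5 = 13, not 16  no
(4) W = 8 is even  yes
(5) T = 5 is in {1, 3, 8, 5}  yes
(6) P + T = 6 + 5 = 11  yes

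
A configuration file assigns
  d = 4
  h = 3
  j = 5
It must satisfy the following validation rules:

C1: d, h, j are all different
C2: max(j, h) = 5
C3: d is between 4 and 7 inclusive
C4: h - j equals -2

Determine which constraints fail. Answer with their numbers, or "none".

None — every constraint holds.

C1: values 4, 3, 5 are pairwise distinct — holds.
C2: max(5, 3) = 5 — holds.
C3: d = 4 lies in [4, 7] — holds.
C4: h - j = 3 - 5 = -2 — holds.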